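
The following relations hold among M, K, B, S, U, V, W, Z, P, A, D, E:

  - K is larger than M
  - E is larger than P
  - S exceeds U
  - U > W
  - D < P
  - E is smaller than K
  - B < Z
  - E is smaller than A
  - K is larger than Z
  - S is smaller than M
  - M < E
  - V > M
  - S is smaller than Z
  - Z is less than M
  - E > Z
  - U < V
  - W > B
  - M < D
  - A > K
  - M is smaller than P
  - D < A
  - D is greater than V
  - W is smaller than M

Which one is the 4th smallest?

Chaining the given pairs: B < W < U < S < Z < M < V < D < P < E < K < A.
The 4th smallest is S.

S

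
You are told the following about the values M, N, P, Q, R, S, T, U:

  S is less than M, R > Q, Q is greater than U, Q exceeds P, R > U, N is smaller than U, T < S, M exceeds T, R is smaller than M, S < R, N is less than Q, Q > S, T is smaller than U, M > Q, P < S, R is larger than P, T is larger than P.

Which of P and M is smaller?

Link the given pairs in sequence: P < T; T < S; S < Q; Q < R; R < M.
Together: P < T < S < Q < R < M.
So P < M; P is the smaller of the two.

P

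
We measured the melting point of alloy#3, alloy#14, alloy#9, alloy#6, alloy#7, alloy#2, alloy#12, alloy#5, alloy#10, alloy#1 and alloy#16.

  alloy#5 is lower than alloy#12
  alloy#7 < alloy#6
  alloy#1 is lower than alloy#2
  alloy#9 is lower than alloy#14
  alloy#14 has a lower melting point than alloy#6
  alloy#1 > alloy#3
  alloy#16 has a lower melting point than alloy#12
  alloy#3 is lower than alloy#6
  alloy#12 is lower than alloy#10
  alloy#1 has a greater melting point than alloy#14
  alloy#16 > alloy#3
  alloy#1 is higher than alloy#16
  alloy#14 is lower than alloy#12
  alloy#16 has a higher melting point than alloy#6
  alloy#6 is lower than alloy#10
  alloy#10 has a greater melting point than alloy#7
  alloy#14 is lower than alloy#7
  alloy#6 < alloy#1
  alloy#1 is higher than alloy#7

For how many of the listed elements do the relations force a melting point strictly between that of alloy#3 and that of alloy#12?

The relations place alloy#3 below alloy#12. An element lies strictly between them when it is forced above alloy#3 and also forced below alloy#12.
Above alloy#3: {alloy#6, alloy#16, alloy#1, alloy#2, alloy#10}. Below alloy#12: {alloy#5, alloy#9, alloy#14, alloy#7, alloy#6, alloy#16}.
Intersection: {alloy#6, alloy#16} — 2.

2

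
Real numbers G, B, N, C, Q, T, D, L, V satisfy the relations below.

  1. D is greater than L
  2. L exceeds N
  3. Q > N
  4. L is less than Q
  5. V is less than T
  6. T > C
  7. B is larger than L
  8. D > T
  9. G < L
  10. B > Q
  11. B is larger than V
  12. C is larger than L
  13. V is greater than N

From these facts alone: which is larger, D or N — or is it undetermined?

D

N < L and L < C give N < C.
With C < T: N < L < C < T.
Then T < D extends the chain to D.
So D is larger.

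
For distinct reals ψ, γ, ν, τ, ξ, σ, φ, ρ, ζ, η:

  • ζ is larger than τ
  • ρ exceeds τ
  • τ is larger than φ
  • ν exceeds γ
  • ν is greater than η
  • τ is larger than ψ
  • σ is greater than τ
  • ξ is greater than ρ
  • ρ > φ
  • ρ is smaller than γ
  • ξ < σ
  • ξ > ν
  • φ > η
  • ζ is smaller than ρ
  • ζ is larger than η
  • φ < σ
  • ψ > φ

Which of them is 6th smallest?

ρ

Chaining the given pairs: η < φ < ψ < τ < ζ < ρ < γ < ν < ξ < σ.
The 6th smallest is ρ.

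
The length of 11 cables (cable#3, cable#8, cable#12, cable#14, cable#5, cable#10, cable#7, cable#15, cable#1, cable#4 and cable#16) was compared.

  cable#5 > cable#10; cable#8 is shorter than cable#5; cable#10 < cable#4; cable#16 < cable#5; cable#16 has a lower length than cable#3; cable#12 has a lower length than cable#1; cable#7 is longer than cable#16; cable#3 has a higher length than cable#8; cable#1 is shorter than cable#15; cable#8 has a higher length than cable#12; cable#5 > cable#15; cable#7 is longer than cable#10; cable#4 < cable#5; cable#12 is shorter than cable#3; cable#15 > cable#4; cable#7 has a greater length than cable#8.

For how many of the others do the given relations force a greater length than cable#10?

4

Directly above cable#10: cable#4, cable#7, cable#5.
One step further: cable#15 (4 so far).
Nothing else is reachable above cable#10; 4 in all.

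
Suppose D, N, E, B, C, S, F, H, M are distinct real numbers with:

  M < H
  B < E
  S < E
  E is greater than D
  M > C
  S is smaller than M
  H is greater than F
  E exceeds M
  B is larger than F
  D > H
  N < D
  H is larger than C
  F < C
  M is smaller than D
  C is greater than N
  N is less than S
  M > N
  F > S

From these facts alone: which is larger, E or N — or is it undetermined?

E

Link the given pairs in sequence: N < S; S < F; F < C; C < H; H < D; D < E.
Together: N < S < F < C < H < D < E.
So E is larger.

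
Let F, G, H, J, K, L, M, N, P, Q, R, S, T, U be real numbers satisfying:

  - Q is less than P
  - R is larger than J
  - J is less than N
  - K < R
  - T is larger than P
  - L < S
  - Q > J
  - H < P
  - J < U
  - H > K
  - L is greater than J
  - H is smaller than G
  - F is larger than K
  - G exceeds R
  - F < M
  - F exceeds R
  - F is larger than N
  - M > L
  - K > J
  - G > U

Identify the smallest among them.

J

Chaining upward from J: directly above it, L, N, Q, K, R, U; then S, H, F, M, G, P; then T.
That covers every other element, and nothing is given below J, so J is the smallest.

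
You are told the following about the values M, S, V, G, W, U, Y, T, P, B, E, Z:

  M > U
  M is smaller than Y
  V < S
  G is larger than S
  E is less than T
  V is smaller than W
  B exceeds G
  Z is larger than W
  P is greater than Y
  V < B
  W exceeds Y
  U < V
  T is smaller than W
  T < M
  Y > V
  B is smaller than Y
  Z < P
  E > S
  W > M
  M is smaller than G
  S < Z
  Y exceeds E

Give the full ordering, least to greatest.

U < V < S < E < T < M < G < B < Y < W < Z < P

Nothing is placed below U, so it is least; from there U < V; V < S; S < E; E < T; T < M; M < G; G < B; B < Y; Y < W; W < Z; Z < P, each given directly.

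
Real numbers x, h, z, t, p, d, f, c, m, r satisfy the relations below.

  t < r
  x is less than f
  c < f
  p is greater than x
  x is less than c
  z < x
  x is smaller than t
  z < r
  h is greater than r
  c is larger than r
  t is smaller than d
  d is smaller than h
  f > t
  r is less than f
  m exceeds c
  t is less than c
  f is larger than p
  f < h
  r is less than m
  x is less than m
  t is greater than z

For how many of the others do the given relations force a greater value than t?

6

From t the given relations immediately reach r, c, f, d.
From those, m, h — 6 in total.
No other element is forced above t by the given relations, so the count is 6.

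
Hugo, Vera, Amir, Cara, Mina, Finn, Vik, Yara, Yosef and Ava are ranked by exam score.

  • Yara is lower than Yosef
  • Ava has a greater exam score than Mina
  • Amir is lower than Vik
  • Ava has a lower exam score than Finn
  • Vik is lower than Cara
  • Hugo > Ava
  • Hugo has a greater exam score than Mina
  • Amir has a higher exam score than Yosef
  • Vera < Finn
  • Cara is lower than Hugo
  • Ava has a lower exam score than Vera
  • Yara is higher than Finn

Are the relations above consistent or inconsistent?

consistent

The single ordering Mina < Ava < Vera < Finn < Yara < Yosef < Amir < Vik < Cara < Hugo satisfies every listed relation, so no contradiction arises.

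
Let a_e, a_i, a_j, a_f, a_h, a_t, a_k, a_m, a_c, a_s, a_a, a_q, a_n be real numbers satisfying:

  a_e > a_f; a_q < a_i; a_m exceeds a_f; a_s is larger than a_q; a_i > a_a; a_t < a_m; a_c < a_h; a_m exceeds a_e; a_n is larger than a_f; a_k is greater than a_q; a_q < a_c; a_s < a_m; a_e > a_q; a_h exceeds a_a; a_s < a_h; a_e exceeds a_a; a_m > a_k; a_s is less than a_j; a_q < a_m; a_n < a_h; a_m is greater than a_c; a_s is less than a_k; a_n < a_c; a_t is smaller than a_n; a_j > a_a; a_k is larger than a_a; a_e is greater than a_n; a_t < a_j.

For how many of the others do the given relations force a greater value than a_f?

The elements the relations force above a_f are a_n, a_c, a_e, a_h, a_m — no chain reaches any other.
That is 5.

5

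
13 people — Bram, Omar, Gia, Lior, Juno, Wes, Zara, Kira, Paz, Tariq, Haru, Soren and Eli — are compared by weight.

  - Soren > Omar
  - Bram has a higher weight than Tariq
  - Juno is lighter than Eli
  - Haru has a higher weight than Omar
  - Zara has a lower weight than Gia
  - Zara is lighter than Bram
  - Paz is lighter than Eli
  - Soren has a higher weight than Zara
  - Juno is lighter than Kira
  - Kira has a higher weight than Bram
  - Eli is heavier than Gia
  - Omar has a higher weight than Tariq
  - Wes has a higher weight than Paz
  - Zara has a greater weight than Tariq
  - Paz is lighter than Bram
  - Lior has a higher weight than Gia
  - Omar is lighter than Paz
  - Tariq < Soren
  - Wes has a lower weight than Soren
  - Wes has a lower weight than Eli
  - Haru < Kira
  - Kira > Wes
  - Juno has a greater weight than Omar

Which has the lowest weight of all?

Chaining upward from Tariq: directly above it, Omar, Zara, Bram, Soren; then Haru, Paz, Juno, Gia, Kira; then Wes, Lior, Eli.
That covers every other element, and nothing is given below Tariq, so Tariq is the lowest weight.

Tariq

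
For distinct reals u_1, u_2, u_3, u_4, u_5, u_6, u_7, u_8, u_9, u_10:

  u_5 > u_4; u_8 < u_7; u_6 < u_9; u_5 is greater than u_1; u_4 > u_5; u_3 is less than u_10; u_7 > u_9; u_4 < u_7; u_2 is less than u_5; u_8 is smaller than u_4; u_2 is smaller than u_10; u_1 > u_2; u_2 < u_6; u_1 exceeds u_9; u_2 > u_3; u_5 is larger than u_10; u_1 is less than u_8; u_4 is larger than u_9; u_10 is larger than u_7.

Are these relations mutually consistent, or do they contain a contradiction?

We have u_5 < u_4 stated directly, yet also u_4 < u_7 < u_10 < u_5 by chaining the others — so u_4 < u_5. Contradiction.

inconsistent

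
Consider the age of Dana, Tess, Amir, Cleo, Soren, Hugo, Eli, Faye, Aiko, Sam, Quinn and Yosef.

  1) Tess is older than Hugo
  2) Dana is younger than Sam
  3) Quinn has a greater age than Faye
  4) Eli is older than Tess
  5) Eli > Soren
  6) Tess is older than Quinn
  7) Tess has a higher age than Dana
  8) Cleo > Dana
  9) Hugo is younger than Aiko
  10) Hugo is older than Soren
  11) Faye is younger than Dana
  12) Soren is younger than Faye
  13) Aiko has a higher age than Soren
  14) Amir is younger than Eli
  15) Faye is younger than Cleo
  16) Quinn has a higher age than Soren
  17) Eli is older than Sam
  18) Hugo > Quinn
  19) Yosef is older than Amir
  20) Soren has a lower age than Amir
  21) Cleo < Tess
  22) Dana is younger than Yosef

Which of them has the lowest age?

Soren

Chaining upward from Soren: directly above it, Faye, Amir, Quinn, Hugo, Aiko, Eli; then Dana, Yosef, Cleo, Tess; then Sam.
That covers every other element, and nothing is given below Soren, so Soren is the lowest age.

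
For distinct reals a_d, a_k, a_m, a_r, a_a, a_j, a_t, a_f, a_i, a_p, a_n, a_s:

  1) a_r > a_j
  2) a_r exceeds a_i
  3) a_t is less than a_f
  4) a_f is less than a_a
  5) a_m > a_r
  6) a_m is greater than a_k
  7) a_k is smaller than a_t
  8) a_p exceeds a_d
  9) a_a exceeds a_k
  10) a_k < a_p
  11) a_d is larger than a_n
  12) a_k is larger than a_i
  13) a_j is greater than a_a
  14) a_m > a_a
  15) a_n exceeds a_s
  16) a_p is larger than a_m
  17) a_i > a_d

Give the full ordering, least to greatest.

a_s < a_n < a_d < a_i < a_k < a_t < a_f < a_a < a_j < a_r < a_m < a_p

Each adjacent pair is fixed by a given relation: a_s < a_n; a_n < a_d; a_d < a_i; a_i < a_k; a_k < a_t; a_t < a_f; a_f < a_a; a_a < a_j; a_j < a_r; a_r < a_m; a_m < a_p. Chaining them end to end gives the full order.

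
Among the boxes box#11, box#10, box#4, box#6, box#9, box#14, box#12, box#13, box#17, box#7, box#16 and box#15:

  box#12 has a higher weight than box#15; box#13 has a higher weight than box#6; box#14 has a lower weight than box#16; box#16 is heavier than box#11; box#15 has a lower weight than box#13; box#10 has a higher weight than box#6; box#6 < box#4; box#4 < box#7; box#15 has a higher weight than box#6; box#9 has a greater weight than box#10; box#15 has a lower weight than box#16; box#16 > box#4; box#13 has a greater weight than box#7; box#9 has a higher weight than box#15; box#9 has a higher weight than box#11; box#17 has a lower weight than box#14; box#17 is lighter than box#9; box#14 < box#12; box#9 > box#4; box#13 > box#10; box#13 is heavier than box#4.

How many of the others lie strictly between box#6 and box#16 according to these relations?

Chaining upward from box#6 reaches: box#10, box#4, box#15, box#9, box#12, box#7, box#13.
Chaining downward from box#16 reaches: box#17, box#4, box#14, box#15, box#11.
Strictly between box#6 and box#16 are those in both lists: box#4, box#15 — 2 elements.

2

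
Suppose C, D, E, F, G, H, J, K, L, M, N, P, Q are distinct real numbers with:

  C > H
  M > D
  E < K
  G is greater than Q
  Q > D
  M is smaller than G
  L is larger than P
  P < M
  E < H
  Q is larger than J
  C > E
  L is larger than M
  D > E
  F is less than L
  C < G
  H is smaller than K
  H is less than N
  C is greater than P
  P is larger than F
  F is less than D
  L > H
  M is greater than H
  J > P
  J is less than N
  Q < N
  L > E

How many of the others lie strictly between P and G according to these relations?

Chaining upward from P reaches: J, C, Q, M, N, L.
Chaining downward from G reaches: F, E, H, J, D, C, Q, M.
Strictly between P and G are those in both lists: J, C, Q, M — 4 elements.

4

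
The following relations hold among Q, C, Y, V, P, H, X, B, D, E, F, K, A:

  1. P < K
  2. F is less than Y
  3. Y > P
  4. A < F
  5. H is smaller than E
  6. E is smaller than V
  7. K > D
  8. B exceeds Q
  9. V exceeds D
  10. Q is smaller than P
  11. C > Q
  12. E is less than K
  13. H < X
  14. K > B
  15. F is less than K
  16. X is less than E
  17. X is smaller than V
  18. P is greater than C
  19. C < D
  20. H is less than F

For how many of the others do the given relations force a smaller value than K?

10

Directly below K: E, F, B, P, D.
One step further: A, H, X, Q, C (10 so far).
Nothing else is reachable below K; 10 in all.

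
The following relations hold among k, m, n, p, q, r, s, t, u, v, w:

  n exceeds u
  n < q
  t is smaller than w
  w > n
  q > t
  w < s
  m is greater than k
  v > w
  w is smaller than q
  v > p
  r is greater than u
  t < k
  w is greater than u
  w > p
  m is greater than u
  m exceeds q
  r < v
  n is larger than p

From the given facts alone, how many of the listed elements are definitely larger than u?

Directly above u: n, w, r, m.
One step further: q, s, v (7 so far).
Nothing else is reachable above u; 7 in all.

7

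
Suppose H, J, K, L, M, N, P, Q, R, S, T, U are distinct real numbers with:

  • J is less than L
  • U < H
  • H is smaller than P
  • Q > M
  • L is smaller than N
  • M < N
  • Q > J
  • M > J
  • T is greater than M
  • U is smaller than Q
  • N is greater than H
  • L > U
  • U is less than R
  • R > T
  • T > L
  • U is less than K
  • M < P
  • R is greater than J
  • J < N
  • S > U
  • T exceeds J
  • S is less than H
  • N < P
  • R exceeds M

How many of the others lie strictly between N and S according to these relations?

1

The relations place S below N. An element lies strictly between them when it is forced above S and also forced below N.
Above S: {H, P}. Below N: {U, J, L, M, H}.
Intersection: {H} — 1.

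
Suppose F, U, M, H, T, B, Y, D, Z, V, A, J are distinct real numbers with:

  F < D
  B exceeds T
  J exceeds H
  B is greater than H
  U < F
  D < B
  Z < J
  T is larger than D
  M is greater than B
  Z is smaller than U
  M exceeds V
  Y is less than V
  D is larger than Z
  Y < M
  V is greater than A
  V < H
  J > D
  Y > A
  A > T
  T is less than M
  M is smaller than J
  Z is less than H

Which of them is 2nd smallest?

U

Chaining the given pairs: Z < U < F < D < T < A < Y < V < H < B < M < J.
Counting 2 from the smallest end gives U.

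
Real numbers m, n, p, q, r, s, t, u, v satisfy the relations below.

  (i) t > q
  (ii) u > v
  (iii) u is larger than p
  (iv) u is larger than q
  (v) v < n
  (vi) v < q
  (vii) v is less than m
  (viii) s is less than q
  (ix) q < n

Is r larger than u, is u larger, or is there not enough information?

Following every chain through r: nothing is chained to r.
u is not reached, and no chain runs the other way from u to r.
So the given relations leave the order of r and u undetermined.

undetermined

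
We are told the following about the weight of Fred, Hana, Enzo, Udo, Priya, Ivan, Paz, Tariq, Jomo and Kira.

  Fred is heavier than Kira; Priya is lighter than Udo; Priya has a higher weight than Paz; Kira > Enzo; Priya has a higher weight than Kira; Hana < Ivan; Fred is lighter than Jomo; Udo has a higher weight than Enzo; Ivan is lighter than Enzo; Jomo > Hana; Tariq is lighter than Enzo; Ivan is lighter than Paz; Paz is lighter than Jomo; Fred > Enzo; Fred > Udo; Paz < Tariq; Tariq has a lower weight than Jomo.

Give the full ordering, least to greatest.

Each adjacent pair is fixed by a given relation: Hana < Ivan; Ivan < Paz; Paz < Tariq; Tariq < Enzo; Enzo < Kira; Kira < Priya; Priya < Udo; Udo < Fred; Fred < Jomo. Chaining them end to end gives the full order.

Hana < Ivan < Paz < Tariq < Enzo < Kira < Priya < Udo < Fred < Jomo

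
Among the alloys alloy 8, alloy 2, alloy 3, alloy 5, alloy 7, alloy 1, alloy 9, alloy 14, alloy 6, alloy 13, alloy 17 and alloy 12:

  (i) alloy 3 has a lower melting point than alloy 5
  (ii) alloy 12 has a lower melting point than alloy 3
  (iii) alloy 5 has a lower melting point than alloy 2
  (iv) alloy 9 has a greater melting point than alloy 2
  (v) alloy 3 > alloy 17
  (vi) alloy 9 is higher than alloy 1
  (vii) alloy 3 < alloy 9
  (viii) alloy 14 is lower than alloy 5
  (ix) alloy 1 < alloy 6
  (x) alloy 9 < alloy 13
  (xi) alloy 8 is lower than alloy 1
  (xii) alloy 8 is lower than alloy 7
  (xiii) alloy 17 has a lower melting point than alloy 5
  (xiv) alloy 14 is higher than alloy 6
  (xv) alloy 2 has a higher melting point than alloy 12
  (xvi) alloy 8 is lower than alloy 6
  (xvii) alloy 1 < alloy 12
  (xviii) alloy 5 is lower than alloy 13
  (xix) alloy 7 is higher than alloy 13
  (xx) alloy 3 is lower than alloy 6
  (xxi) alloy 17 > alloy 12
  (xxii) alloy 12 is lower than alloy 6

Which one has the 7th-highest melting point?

Piecing the relations together gives one ordering: alloy 8 < alloy 1 < alloy 12 < alloy 17 < alloy 3 < alloy 6 < alloy 14 < alloy 5 < alloy 2 < alloy 9 < alloy 13 < alloy 7.
Counting 7 from the largest end gives alloy 6.

alloy 6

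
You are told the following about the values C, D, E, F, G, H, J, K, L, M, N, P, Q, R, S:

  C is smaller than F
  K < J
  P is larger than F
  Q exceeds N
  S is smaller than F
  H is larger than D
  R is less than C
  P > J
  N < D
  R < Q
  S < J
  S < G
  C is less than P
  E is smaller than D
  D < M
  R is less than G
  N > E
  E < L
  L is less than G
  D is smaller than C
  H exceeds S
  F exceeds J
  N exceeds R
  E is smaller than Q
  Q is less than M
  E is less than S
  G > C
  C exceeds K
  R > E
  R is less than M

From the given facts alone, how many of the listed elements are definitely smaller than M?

Directly below M: R, D, Q.
One step further: E, N (5 so far).
No other element is forced below M by the given relations, so the count is 5.

5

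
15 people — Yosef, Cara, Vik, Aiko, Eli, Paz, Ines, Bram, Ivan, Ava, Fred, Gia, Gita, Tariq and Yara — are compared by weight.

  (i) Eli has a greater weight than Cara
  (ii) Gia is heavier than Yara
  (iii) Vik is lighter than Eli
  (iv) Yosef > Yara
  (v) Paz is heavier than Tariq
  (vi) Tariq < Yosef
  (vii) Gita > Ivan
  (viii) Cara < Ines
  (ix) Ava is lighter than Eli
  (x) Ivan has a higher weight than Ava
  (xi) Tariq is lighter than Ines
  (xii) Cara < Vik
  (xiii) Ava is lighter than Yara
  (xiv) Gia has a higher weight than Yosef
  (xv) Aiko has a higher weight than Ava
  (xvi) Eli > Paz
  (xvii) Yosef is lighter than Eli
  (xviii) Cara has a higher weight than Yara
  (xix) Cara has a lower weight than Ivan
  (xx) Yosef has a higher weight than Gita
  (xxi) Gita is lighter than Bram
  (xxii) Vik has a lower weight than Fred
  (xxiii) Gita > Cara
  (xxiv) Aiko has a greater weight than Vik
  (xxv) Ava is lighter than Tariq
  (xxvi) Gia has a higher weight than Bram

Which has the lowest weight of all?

Tariq is not least since Ava < Tariq; Yara is not least since Ava < Yara; Cara is not least since Yara < Cara; Ivan is not least since Cara < Ivan; Gita is not least since Ivan < Gita; Yosef is not least since Tariq < Yosef; Ines is not least since Cara < Ines; Paz is not least since Tariq < Paz; Vik is not least since Cara < Vik; Bram is not least since Gita < Bram; Eli is not least since Vik < Eli; Fred is not least since Vik < Fred; Aiko is not least since Vik < Aiko; Gia is not least since Yara < Gia.
Only Ava has nothing below it, so Ava is the lowest weight.

Ava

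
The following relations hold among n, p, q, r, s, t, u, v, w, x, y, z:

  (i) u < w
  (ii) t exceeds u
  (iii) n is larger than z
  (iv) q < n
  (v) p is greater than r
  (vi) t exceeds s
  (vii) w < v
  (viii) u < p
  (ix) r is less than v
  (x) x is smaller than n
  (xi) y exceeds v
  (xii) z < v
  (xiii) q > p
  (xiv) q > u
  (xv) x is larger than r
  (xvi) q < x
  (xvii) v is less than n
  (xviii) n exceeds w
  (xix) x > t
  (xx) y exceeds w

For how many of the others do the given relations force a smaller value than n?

10

Directly below n: q, z, w, v, x.
One step further: r, u, t, p (9 so far).
One step further: s (10 so far).
Nothing else is reachable below n; 10 in all.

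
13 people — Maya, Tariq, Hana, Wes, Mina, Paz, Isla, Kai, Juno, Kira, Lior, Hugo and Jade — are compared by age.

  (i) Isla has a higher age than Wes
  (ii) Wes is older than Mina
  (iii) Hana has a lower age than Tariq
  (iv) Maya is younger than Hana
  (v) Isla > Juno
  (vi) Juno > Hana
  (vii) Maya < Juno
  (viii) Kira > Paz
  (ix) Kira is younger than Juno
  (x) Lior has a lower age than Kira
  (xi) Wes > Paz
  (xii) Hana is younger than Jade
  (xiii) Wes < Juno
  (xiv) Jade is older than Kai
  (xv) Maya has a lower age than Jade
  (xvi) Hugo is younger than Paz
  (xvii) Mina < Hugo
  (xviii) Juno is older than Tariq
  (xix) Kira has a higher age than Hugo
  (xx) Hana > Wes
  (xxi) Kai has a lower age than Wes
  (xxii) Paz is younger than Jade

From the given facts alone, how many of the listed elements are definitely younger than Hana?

Directly below Hana: Maya, Wes.
One step further: Kai, Mina, Paz (5 so far).
One step further: Hugo (6 so far).
Nothing else is reachable below Hana; 6 in all.

6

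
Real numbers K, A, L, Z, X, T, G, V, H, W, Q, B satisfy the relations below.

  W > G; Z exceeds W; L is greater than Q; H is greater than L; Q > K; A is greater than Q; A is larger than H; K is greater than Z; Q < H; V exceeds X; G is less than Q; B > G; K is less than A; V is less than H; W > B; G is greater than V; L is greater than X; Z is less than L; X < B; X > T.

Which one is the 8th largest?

Piecing the relations together gives one ordering: T < X < V < G < B < W < Z < K < Q < L < H < A.
Counting 8 from the largest end gives B.

B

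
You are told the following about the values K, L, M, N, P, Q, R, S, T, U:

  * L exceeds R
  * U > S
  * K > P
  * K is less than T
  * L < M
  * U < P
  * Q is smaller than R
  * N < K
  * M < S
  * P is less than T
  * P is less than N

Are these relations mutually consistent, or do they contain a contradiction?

Every relation is compatible with Q < R < L < M < S < U < P < N < K < T; the set is consistent.

consistent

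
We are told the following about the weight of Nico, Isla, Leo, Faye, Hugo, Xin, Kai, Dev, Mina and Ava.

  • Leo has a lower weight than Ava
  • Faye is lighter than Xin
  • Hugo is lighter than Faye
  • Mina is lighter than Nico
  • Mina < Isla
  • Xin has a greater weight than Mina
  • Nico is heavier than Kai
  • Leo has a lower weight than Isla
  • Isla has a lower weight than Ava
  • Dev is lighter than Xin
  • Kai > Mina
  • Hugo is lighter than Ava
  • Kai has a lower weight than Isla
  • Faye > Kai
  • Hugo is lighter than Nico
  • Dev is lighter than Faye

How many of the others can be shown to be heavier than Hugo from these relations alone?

4

Directly above Hugo: Faye, Ava, Nico.
One step further: Xin (4 so far).
Nothing else is reachable above Hugo; 4 in all.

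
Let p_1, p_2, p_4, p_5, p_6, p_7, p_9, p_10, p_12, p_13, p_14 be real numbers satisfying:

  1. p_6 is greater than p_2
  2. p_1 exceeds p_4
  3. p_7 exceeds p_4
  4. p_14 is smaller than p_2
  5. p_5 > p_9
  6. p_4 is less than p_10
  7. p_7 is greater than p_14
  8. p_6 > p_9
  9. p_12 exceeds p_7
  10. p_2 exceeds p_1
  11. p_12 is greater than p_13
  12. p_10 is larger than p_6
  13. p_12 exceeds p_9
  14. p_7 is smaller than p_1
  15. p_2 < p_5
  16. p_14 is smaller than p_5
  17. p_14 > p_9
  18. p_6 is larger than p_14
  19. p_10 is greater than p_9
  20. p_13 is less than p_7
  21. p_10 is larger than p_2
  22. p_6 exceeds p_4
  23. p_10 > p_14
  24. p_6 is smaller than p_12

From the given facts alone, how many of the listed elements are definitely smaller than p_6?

7

Directly below p_6: p_9, p_4, p_14, p_2.
One step further: p_1 (5 so far).
One step further: p_7 (6 so far).
One step further: p_13 (7 so far).
Nothing else is reachable below p_6; 7 in all.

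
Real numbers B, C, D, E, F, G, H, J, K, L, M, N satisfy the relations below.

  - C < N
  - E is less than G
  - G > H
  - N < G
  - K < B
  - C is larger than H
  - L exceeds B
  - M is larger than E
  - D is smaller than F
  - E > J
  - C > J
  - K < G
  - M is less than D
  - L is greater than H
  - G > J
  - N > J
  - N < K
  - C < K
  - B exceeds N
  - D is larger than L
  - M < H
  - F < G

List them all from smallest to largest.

J < E < M < H < C < N < K < B < L < D < F < G

The consecutive links are each given: J < E; E < M; M < H; H < C; C < N; N < K; K < B; B < L; L < D; D < F; F < G.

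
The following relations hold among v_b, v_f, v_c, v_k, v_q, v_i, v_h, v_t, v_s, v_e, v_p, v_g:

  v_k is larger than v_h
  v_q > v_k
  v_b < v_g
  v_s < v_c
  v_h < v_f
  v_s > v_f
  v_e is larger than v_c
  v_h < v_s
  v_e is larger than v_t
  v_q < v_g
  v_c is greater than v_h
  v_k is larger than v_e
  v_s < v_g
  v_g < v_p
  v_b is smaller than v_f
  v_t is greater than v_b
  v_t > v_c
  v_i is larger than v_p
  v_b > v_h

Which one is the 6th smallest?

v_t

Chaining the given pairs: v_h < v_b < v_f < v_s < v_c < v_t < v_e < v_k < v_q < v_g < v_p < v_i.
Counting 6 from the smallest end gives v_t.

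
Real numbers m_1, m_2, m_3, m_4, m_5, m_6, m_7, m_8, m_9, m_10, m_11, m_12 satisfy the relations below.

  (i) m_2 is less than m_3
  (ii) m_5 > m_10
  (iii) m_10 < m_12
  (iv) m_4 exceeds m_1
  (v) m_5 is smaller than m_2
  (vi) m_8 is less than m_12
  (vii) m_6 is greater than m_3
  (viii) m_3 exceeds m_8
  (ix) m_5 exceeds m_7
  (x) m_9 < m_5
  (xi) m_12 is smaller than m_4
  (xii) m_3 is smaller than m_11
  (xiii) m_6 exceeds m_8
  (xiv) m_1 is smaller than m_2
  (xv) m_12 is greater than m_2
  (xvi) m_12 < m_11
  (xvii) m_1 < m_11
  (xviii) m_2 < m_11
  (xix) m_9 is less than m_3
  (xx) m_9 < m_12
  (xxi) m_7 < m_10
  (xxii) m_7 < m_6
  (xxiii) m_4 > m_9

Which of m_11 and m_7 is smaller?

m_7 < m_10 < m_5 < m_2 < m_3 < m_11, by transitivity through m_10, m_5, m_2, m_3.
So m_7 < m_11; m_7 is the smaller of the two.

m_7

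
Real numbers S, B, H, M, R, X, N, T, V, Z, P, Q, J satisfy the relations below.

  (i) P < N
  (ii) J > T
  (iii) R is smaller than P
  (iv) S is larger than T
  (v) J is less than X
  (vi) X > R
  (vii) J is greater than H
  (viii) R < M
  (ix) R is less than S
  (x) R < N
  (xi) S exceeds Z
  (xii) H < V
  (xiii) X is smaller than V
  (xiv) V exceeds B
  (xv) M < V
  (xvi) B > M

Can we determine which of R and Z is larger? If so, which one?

Following every chain through R: above R we get P, M, X, S, B, N, V.
Z is not reached, and no chain runs the other way from Z to R.
So the given relations leave the order of R and Z undetermined.

undetermined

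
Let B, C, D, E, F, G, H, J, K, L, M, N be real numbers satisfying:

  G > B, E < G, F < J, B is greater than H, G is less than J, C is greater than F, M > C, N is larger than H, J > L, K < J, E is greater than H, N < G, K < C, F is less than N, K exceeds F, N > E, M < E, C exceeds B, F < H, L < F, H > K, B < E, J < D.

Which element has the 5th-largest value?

E

Chaining the given pairs: L < F < K < H < B < C < M < E < N < G < J < D.
The 5th largest is E.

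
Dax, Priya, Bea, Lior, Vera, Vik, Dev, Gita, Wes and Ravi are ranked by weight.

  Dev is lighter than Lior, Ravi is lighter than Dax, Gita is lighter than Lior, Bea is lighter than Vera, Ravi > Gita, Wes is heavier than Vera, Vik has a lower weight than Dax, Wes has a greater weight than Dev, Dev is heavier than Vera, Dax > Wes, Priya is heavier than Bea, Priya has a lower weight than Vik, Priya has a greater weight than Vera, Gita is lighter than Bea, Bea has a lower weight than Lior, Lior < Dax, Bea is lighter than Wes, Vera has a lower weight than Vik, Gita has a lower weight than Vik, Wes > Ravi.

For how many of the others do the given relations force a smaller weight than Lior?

Directly below Lior: Gita, Bea, Dev.
One step further: Vera (4 so far).
No other element is forced below Lior by the given relations, so the count is 4.

4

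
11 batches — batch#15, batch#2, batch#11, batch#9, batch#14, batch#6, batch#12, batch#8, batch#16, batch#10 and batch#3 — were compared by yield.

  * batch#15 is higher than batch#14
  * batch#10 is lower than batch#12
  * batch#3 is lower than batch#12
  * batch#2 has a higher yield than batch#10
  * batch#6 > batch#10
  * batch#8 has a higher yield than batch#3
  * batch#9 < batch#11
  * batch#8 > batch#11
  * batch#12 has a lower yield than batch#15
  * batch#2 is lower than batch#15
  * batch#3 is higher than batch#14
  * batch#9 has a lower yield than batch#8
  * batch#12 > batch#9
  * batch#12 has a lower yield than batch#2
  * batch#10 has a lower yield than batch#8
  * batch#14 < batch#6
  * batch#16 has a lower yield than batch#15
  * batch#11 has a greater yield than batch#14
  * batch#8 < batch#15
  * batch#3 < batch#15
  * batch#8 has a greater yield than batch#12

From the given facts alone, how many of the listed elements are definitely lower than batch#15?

9

From batch#15 the given relations immediately reach batch#14, batch#3, batch#12, batch#8, batch#2, batch#16.
From those, batch#9, batch#11, batch#10 — 9 in total.
No other element is forced below batch#15 by the given relations, so the count is 9.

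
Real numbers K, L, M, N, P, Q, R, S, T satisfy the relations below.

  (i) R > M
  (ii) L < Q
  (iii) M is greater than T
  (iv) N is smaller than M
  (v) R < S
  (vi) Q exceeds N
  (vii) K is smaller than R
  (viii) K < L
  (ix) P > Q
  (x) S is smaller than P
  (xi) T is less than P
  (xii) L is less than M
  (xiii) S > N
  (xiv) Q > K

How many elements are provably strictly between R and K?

Chaining upward from K reaches: L, M, Q, S, P.
Chaining downward from R reaches: L, T, N, M.
Strictly between K and R are those in both lists: L, M — 2 elements.

2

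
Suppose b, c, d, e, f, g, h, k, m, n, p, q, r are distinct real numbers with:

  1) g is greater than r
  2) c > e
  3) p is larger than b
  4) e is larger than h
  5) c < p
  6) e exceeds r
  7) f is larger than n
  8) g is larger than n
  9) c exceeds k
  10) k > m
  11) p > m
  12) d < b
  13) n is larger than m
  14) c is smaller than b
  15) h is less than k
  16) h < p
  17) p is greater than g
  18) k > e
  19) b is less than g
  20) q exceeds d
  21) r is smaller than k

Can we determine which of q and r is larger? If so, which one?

Following every chain through r: above r we get e, k, c, b, g, p.
q is not reached, and no chain runs the other way from q to r.
So the given relations leave the order of r and q undetermined.

undetermined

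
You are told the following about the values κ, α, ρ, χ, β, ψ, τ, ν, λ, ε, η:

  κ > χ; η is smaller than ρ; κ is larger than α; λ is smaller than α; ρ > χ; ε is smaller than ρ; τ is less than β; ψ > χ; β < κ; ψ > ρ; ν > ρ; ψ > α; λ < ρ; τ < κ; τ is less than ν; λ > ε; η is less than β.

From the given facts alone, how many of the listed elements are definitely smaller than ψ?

6

The elements the relations force below ψ are ε, η, χ, λ, ρ, α — no chain reaches any other.
That is 6.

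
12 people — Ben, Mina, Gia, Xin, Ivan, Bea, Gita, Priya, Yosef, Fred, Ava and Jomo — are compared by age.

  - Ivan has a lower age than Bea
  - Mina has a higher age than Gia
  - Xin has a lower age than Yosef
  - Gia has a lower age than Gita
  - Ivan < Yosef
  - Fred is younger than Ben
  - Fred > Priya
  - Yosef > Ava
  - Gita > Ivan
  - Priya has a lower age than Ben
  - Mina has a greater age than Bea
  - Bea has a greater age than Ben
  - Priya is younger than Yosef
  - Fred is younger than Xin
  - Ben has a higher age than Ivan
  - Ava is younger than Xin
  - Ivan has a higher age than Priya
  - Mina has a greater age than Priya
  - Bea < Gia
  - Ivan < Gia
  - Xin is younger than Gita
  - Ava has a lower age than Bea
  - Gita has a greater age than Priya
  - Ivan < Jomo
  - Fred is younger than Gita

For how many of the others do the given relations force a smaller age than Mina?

7

From Mina the given relations immediately reach Priya, Bea, Gia.
From those, Ivan, Ava, Ben — 6 in total.
From those, Fred — 7 in total.
No other element is forced below Mina by the given relations, so the count is 7.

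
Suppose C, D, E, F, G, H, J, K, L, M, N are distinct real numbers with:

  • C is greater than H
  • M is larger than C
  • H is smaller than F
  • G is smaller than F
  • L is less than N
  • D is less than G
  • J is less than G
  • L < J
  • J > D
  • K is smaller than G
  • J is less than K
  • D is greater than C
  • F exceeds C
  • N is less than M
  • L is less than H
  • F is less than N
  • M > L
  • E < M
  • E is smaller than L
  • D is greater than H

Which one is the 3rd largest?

F

Chaining the given pairs: E < L < H < C < D < J < K < G < F < N < M.
The 3rd largest is F.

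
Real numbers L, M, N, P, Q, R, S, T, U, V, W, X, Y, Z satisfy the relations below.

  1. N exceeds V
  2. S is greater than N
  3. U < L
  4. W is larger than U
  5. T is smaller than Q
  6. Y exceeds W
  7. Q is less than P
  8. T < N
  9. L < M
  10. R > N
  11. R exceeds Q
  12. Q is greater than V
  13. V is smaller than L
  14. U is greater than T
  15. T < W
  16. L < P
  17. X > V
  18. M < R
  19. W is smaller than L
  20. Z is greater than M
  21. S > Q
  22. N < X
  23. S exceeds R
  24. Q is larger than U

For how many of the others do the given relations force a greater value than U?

9

The elements the relations force above U are W, Y, L, Q, M, P, R, Z, S — no chain reaches any other.
That is 9.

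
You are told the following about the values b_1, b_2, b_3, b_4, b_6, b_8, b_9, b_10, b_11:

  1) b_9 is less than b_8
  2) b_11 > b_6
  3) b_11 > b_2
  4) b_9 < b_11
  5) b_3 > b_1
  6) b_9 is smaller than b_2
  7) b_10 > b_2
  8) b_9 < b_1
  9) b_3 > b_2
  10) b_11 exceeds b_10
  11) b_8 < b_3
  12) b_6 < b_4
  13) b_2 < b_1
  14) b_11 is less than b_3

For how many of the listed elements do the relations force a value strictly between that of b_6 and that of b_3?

The relations place b_6 below b_3. An element lies strictly between them when it is forced above b_6 and also forced below b_3.
Above b_6: {b_11, b_4}. Below b_3: {b_9, b_2, b_10, b_11, b_1, b_8}.
Intersection: {b_11} — 1.

1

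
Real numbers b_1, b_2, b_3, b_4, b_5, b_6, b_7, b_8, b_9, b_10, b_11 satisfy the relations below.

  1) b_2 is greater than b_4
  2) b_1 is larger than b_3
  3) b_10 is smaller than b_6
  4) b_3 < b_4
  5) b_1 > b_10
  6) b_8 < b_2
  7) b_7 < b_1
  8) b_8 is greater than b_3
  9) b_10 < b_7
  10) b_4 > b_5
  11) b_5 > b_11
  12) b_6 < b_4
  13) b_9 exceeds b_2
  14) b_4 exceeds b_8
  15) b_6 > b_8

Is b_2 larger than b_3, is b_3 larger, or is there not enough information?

b_2

b_3 < b_8 < b_6 < b_4 < b_2, by transitivity through b_8, b_6, b_4.
So b_2 is larger.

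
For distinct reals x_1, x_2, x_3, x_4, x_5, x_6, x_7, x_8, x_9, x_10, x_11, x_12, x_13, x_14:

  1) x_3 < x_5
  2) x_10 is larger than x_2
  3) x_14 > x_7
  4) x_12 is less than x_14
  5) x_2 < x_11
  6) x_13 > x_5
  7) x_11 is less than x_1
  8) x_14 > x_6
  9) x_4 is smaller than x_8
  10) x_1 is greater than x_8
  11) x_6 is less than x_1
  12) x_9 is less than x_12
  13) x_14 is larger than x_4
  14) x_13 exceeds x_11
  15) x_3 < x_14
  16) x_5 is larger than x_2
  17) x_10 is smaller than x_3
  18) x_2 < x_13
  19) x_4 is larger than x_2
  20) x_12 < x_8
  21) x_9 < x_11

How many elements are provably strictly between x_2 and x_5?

2

Chaining upward from x_2 reaches: x_4, x_10, x_8, x_3, x_11, x_1, x_13, x_14.
Chaining downward from x_5 reaches: x_10, x_3.
Strictly between x_2 and x_5 are those in both lists: x_10, x_3 — 2 elements.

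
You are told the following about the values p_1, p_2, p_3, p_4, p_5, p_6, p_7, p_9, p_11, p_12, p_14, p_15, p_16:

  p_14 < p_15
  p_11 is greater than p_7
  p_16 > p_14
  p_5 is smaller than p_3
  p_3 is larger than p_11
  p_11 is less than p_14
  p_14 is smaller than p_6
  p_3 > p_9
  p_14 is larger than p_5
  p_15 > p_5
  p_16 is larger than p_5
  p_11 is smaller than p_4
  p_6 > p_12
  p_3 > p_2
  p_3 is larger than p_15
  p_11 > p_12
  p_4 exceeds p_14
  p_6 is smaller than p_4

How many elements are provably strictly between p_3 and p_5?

2

The relations place p_5 below p_3. An element lies strictly between them when it is forced above p_5 and also forced below p_3.
Above p_5: {p_14, p_15, p_6, p_16, p_4}. Below p_3: {p_7, p_2, p_12, p_11, p_14, p_15, p_9}.
Intersection: {p_14, p_15} — 2.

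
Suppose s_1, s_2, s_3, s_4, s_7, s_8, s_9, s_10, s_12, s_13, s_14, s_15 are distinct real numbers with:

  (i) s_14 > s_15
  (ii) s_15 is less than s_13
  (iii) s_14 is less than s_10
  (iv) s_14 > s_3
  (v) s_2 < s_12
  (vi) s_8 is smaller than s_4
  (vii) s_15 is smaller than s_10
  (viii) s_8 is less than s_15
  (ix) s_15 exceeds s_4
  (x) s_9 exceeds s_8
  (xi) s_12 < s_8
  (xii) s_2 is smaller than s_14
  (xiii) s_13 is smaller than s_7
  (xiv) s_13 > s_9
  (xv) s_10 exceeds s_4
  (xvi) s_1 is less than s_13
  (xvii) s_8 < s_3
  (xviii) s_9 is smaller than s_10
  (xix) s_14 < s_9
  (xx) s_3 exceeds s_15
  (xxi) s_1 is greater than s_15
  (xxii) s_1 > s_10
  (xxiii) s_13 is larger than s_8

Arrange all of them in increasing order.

s_2 < s_12 < s_8 < s_4 < s_15 < s_3 < s_14 < s_9 < s_10 < s_1 < s_13 < s_7

The consecutive links are each given: s_2 < s_12; s_12 < s_8; s_8 < s_4; s_4 < s_15; s_15 < s_3; s_3 < s_14; s_14 < s_9; s_9 < s_10; s_10 < s_1; s_1 < s_13; s_13 < s_7.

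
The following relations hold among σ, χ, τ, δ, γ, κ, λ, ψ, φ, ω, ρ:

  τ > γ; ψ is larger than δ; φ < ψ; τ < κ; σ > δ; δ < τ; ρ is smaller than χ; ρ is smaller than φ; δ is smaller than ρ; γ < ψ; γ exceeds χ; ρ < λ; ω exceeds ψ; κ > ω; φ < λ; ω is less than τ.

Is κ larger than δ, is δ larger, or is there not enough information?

δ < ρ < φ < ψ < ω < τ < κ, by transitivity through ρ, φ, ψ, ω, τ.
So κ is larger.

κ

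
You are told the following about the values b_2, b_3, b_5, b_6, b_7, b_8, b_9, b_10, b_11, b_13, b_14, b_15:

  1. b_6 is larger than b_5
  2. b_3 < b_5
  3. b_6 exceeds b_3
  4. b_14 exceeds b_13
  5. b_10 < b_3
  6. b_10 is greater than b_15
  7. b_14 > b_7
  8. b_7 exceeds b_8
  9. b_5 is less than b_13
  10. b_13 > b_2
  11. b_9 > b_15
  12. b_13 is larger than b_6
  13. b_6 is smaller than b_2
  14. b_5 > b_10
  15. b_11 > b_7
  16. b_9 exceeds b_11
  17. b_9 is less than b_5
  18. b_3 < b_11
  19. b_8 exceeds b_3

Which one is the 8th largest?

Piecing the relations together gives one ordering: b_15 < b_10 < b_3 < b_8 < b_7 < b_11 < b_9 < b_5 < b_6 < b_2 < b_13 < b_14.
The 8th largest is b_7.

b_7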